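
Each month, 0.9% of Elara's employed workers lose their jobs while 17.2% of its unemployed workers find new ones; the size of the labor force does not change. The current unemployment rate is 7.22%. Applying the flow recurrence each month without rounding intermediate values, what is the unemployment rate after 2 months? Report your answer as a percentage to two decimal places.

With a fixed labor force, u_{t+1} = u_t + s·(1−u_t) − f·u_t = u_t·(1−s−f) + s.
Here 1−s−f = 0.819 and s = 0.009.
u_1 = 0.072200 × 0.819 + 0.009 = 0.068132.
u_2 = 0.068132 × 0.819 + 0.009 = 0.064800.

Unemployment rate after two months ≈ 6.48%.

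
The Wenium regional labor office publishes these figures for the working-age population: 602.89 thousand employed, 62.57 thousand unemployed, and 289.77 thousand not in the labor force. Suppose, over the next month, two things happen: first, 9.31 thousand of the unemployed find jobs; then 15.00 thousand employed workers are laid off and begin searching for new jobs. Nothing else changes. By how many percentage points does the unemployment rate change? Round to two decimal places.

Initially, labor force = 602.89 + 62.57 = 665.46 thousand, so u = 62.57/665.46 = 9.40%.
After the first change, unemployed falls and employed rises by 9.31; labor force unchanged → E = 612.20, U = 53.26, labor force = 665.46 thousand.
After the second change, employed falls and unemployed rises by 15.00; labor force unchanged → E = 597.20, U = 68.26, labor force = 665.46 thousand.
New unemployment rate = 68.26 / 665.46 = 10.26%.
Change = 10.26% − 9.40% = +0.86 percentage points.

The unemployment rate changes by +0.86 percentage points.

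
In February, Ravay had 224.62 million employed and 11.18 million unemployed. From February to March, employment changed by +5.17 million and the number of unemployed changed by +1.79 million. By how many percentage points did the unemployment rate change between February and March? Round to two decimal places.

The unemployment rate changed by +0.60 percentage points.

February: labor force = 224.62 + 11.18 = 235.80; u = 11.18/235.80 = 4.74%.
March: labor force = 229.79 + 12.97 = 242.76; u = 12.97/242.76 = 5.34%.
Change = 5.34% − 4.74% = +0.60 pp.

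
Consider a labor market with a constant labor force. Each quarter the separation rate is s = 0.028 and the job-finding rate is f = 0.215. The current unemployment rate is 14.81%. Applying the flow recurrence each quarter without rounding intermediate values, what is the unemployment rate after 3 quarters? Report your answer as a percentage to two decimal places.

With a fixed labor force, u_{t+1} = u_t + s·(1−u_t) − f·u_t = u_t·(1−s−f) + s.
Here 1−s−f = 0.757 and s = 0.028.
u_1 = 0.148100 × 0.757 + 0.028 = 0.140112.
u_2 = 0.140112 × 0.757 + 0.028 = 0.134065.
u_3 = 0.134065 × 0.757 + 0.028 = 0.129487.

Unemployment rate after three quarters ≈ 12.95%.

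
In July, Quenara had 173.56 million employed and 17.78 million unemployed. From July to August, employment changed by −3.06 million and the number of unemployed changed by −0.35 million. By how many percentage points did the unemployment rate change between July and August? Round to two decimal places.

July: labor force = 173.56 + 17.78 = 191.34; u = 17.78/191.34 = 9.29%.
August: labor force = 170.50 + 17.43 = 187.93; u = 17.43/187.93 = 9.27%.
Change = 9.27% − 9.29% = −0.02 pp.

The unemployment rate changed by −0.02 percentage points.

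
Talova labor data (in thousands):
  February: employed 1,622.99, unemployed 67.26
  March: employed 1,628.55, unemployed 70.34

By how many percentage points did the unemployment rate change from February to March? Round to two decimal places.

February: labor force = 1,622.99 + 67.26 = 1,690.25; u = 67.26/1,690.25 = 3.98%.
March: labor force = 1,628.55 + 70.34 = 1,698.89; u = 70.34/1,698.89 = 4.14%.
Change = 4.14% − 3.98% = +0.16 pp.

The unemployment rate changed by +0.16 percentage points.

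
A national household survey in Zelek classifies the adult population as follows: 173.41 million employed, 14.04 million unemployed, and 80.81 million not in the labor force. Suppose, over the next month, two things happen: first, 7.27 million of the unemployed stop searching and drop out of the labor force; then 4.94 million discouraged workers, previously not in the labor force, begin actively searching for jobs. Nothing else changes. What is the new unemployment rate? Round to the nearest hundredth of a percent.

New unemployment rate ≈ 6.33%.

Initially, labor force = 173.41 + 14.04 = 187.45 million, so u = 14.04/187.45 = 7.49%.
After the first change, unemployed and labor force both fall by 7.27 → E = 173.41, U = 6.77, labor force = 180.18 million.
After the second change, unemployed and labor force both rise by 4.94 → E = 173.41, U = 11.71, labor force = 185.12 million.
New unemployment rate = 11.71 / 185.12 = 6.33%.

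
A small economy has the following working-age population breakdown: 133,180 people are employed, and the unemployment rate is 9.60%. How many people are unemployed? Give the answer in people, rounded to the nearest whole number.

Let U be the number unemployed. The labor force is E + U, and U/(E+U) = 0.0960.
So U = 0.0960 × 133,180 / (1 − 0.0960) = 12785.28 / 0.9040 ≈ 14,143.

About 14,143 are unemployed.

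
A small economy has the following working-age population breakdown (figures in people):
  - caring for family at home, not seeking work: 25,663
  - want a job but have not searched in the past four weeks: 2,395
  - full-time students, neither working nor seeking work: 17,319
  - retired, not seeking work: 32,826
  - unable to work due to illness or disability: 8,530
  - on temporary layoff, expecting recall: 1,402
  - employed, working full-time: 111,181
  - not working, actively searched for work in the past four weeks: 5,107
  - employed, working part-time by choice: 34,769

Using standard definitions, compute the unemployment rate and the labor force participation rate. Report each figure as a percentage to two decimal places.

Employed = 111,181 + 34,769 = 145,950.
Unemployed = 1,402 + 5,107 = 6,509 (jobless and actively searching, or on temporary layoff).
Labor force = 145,950 + 6,509 = 152,459.
Not in labor force = 25,663 + 2,395 + 17,319 + 32,826 + 8,530 = 86,733 (those not working and not actively searching are outside the labor force — including those who want a job but have given up searching).
Civilian working-age population = 152,459 + 86,733 = 239,192.
Unemployment rate = 6,509 / 152,459 = 4.27%.
Labor force participation rate = 152,459 / 239,192 = 63.74%.

Unemployment rate ≈ 4.27%; labor force participation rate ≈ 63.74%.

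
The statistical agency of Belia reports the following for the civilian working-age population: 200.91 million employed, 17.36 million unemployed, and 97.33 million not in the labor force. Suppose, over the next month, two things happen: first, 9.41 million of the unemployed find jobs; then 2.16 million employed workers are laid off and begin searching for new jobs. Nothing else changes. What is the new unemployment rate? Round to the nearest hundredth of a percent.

New unemployment rate ≈ 4.63%.

Initially, labor force = 200.91 + 17.36 = 218.27 million, so u = 17.36/218.27 = 7.95%.
After the first change, unemployed falls and employed rises by 9.41; labor force unchanged → E = 210.32, U = 7.95, labor force = 218.27 million.
After the second change, employed falls and unemployed rises by 2.16; labor force unchanged → E = 208.16, U = 10.11, labor force = 218.27 million.
New unemployment rate = 10.11 / 218.27 = 4.63%.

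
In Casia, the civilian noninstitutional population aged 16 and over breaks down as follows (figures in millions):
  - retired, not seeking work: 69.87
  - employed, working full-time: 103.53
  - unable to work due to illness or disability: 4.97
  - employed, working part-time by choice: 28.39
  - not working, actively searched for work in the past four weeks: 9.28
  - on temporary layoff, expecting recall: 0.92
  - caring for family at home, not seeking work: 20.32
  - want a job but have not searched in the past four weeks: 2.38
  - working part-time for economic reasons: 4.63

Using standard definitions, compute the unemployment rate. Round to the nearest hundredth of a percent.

Employed = 103.53 + 28.39 + 4.63 = 136.55 million (anyone who worked, including part-time for economic reasons, counts as employed).
Unemployed = 9.28 + 0.92 = 10.20 million (jobless and actively searching, or on temporary layoff).
Labor force = 136.55 + 10.20 = 146.75 million.
Unemployment rate = 10.20 / 146.75 = 6.95%.

Unemployment rate ≈ 6.95%.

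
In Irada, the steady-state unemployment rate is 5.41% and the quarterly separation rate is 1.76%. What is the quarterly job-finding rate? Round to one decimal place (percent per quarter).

From u* = s/(s+f): f = s·(1−u)/u.
f = 1.76 × (1 − 0.0541) / 0.0541 = 1.6648 / 0.0541 ≈ 30.8% per quarter.

Job-finding rate ≈ 30.8% per quarter.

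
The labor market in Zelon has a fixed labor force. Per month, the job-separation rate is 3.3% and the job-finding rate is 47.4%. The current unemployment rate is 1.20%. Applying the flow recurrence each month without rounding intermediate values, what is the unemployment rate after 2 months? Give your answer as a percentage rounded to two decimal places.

Unemployment rate after two months ≈ 5.22%.

With a fixed labor force, u_{t+1} = u_t + s·(1−u_t) − f·u_t = u_t·(1−s−f) + s.
Here 1−s−f = 0.493 and s = 0.033.
u_1 = 0.012000 × 0.493 + 0.033 = 0.038916.
u_2 = 0.038916 × 0.493 + 0.033 = 0.052186.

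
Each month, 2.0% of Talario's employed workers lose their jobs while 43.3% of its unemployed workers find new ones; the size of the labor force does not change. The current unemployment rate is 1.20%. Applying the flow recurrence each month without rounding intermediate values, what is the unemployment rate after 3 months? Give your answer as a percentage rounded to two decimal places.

Unemployment rate after three months ≈ 3.89%.

With a fixed labor force, u_{t+1} = u_t + s·(1−u_t) − f·u_t = u_t·(1−s−f) + s.
Here 1−s−f = 0.547 and s = 0.020.
u_1 = 0.012000 × 0.547 + 0.020 = 0.026564.
u_2 = 0.026564 × 0.547 + 0.020 = 0.034531.
u_3 = 0.034531 × 0.547 + 0.020 = 0.038888.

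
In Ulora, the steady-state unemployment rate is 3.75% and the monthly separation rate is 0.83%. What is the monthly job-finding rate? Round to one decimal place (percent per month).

From u* = s/(s+f): f = s·(1−u)/u.
f = 0.83 × (1 − 0.0375) / 0.0375 = 0.7989 / 0.0375 ≈ 21.3% per month.

Job-finding rate ≈ 21.3% per month.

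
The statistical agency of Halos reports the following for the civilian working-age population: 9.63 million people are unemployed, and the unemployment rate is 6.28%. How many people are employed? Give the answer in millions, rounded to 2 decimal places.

About 143.71 million are employed.

Labor force = U / u = 9.63 / 0.0628 ≈ 153.34 million.
Employed = labor force − unemployed = 153.34 − 9.63 = 143.71 million.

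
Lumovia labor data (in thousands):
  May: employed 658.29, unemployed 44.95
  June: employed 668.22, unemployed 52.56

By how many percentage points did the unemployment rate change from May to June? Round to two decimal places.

The unemployment rate changed by +0.90 percentage points.

May: labor force = 658.29 + 44.95 = 703.24; u = 44.95/703.24 = 6.39%.
June: labor force = 668.22 + 52.56 = 720.78; u = 52.56/720.78 = 7.29%.
Change = 7.29% − 6.39% = +0.90 pp.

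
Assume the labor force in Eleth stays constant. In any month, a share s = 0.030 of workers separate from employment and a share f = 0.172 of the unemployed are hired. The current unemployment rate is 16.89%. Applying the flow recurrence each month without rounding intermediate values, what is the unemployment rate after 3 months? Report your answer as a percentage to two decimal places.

Unemployment rate after three months ≈ 15.89%.

With a fixed labor force, u_{t+1} = u_t + s·(1−u_t) − f·u_t = u_t·(1−s−f) + s.
Here 1−s−f = 0.798 and s = 0.030.
u_1 = 0.168900 × 0.798 + 0.030 = 0.164782.
u_2 = 0.164782 × 0.798 + 0.030 = 0.161496.
u_3 = 0.161496 × 0.798 + 0.030 = 0.158874.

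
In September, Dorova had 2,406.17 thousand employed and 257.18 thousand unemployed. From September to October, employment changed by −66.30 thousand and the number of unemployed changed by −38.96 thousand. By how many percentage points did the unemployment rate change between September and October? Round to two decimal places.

The unemployment rate changed by −1.13 percentage points.

September: labor force = 2,406.17 + 257.18 = 2,663.35; u = 257.18/2,663.35 = 9.66%.
October: labor force = 2,339.87 + 218.22 = 2,558.09; u = 218.22/2,558.09 = 8.53%.
Change = 8.53% − 9.66% = −1.13 pp.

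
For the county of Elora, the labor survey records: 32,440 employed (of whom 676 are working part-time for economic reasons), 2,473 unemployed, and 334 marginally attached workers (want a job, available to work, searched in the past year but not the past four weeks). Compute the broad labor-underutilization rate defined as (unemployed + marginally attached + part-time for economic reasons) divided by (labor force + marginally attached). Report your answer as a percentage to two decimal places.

Labor force = 32,440 + 2,473 = 34,913.
Numerator = 2,473 + 334 + 676 = 3,483.
Denominator = 34,913 + 334 = 35,247.
Broad rate = 3,483 / 35,247 = 9.88%.

Broad underutilization rate ≈ 9.88%.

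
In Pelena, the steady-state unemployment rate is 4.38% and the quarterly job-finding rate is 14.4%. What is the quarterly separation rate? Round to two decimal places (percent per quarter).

Separation rate ≈ 0.66% per quarter.

From u* = s/(s+f): s = u·f/(1−u).
s = 0.0438 × 14.4 / (1 − 0.0438) = 0.6307 / 0.9562 ≈ 0.66% per quarter.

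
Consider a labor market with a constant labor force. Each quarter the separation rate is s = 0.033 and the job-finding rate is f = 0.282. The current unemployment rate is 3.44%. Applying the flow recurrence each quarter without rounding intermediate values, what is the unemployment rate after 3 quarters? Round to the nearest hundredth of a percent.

Unemployment rate after three quarters ≈ 8.21%.

With a fixed labor force, u_{t+1} = u_t + s·(1−u_t) − f·u_t = u_t·(1−s−f) + s.
Here 1−s−f = 0.685 and s = 0.033.
u_1 = 0.034400 × 0.685 + 0.033 = 0.056564.
u_2 = 0.056564 × 0.685 + 0.033 = 0.071746.
u_3 = 0.071746 × 0.685 + 0.033 = 0.082146.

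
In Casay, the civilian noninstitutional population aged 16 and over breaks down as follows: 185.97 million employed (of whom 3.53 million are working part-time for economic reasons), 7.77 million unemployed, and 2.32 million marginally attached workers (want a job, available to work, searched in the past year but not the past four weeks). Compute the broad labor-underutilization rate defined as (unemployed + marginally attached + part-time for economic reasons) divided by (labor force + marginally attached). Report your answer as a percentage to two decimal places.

Broad underutilization rate ≈ 6.95%.

Labor force = 185.97 + 7.77 = 193.74 million.
Numerator = 7.77 + 2.32 + 3.53 = 13.62 million.
Denominator = 193.74 + 2.32 = 196.06 million.
Broad rate = 13.62 / 196.06 = 6.95%.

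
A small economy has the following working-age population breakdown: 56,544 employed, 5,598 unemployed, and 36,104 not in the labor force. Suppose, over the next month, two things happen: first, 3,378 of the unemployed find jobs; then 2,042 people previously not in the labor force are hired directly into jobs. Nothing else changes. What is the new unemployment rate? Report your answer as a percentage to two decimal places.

Initially, labor force = 56,544 + 5,598 = 62,142, so u = 5,598/62,142 = 9.01%.
After the first change, unemployed falls and employed rises by 3,378; labor force unchanged → E = 59,922, U = 2,220, labor force = 62,142.
After the second change, employed and labor force both rise by 2,042; unemployed unchanged → E = 61,964, U = 2,220, labor force = 64,184.
New unemployment rate = 2,220 / 64,184 = 3.46%.

New unemployment rate ≈ 3.46%.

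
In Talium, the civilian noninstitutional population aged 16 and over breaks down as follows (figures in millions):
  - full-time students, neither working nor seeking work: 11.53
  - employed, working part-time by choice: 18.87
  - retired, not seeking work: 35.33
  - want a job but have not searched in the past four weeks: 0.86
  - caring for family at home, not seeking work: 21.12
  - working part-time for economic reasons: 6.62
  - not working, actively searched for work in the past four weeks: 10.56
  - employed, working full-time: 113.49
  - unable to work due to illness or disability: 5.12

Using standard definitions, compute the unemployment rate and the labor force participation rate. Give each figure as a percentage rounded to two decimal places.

Unemployment rate ≈ 7.06%; labor force participation rate ≈ 66.91%.

Employed = 18.87 + 6.62 + 113.49 = 138.98 million (anyone who worked, including part-time for economic reasons, counts as employed).
Unemployed = 10.56 million.
Labor force = 138.98 + 10.56 = 149.54 million.
Not in labor force = 11.53 + 35.33 + 0.86 + 21.12 + 5.12 = 73.96 million (those not working and not actively searching are outside the labor force — including those who want a job but have given up searching).
Civilian working-age population = 149.54 + 73.96 = 223.50 million.
Unemployment rate = 10.56 / 149.54 = 7.06%.
Labor force participation rate = 149.54 / 223.50 = 66.91%.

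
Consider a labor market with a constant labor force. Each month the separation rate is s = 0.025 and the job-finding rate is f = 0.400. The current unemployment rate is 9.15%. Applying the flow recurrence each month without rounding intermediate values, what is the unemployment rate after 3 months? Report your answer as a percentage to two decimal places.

With a fixed labor force, u_{t+1} = u_t + s·(1−u_t) − f·u_t = u_t·(1−s−f) + s.
Here 1−s−f = 0.575 and s = 0.025.
u_1 = 0.091500 × 0.575 + 0.025 = 0.077613.
u_2 = 0.077613 × 0.575 + 0.025 = 0.069627.
u_3 = 0.069627 × 0.575 + 0.025 = 0.065036.

Unemployment rate after three months ≈ 6.50%.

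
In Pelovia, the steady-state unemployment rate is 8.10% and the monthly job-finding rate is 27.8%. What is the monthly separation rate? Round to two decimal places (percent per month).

Separation rate ≈ 2.45% per month.

From u* = s/(s+f): s = u·f/(1−u).
s = 0.0810 × 27.8 / (1 − 0.0810) = 2.2518 / 0.9190 ≈ 2.45% per month.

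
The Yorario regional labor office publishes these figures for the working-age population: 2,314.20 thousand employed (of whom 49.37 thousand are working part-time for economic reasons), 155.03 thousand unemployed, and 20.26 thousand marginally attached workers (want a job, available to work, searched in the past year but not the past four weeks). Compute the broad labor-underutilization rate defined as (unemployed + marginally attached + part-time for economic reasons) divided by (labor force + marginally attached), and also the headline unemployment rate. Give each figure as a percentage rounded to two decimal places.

Labor force = 2,314.20 + 155.03 = 2,469.23 thousand.
Numerator = 155.03 + 20.26 + 49.37 = 224.66 thousand.
Denominator = 2,469.23 + 20.26 = 2,489.49 thousand.
Broad rate = 224.66 / 2,489.49 = 9.02%.
Headline unemployment rate = 155.03 / 2,469.23 = 6.28%.

Broad underutilization rate ≈ 9.02%; headline unemployment rate ≈ 6.28%.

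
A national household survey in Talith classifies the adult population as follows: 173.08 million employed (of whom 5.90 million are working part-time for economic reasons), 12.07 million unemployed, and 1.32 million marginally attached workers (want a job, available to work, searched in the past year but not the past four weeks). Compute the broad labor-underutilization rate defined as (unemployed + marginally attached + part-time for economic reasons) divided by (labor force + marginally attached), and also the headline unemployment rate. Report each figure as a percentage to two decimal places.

Labor force = 173.08 + 12.07 = 185.15 million.
Numerator = 12.07 + 1.32 + 5.90 = 19.29 million.
Denominator = 185.15 + 1.32 = 186.47 million.
Broad rate = 19.29 / 186.47 = 10.34%.
Headline unemployment rate = 12.07 / 185.15 = 6.52%.

Broad underutilization rate ≈ 10.34%; headline unemployment rate ≈ 6.52%.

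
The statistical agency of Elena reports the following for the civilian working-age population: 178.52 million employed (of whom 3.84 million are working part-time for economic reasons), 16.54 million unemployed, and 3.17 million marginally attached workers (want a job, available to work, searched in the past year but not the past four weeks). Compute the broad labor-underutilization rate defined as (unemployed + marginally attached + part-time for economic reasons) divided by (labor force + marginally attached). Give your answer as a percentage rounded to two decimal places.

Labor force = 178.52 + 16.54 = 195.06 million.
Numerator = 16.54 + 3.17 + 3.84 = 23.55 million.
Denominator = 195.06 + 3.17 = 198.23 million.
Broad rate = 23.55 / 198.23 = 11.88%.

Broad underutilization rate ≈ 11.88%.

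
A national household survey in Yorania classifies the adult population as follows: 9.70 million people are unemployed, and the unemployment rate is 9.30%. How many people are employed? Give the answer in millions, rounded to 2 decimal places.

Labor force = U / u = 9.70 / 0.0930 ≈ 104.30 million.
Employed = labor force − unemployed = 104.30 − 9.70 = 94.60 million.

About 94.60 million are employed.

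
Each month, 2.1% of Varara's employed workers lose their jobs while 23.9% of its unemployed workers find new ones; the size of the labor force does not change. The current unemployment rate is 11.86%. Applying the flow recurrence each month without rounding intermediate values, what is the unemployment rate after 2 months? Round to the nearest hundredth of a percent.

Unemployment rate after two months ≈ 10.15%.

With a fixed labor force, u_{t+1} = u_t + s·(1−u_t) − f·u_t = u_t·(1−s−f) + s.
Here 1−s−f = 0.740 and s = 0.021.
u_1 = 0.118600 × 0.740 + 0.021 = 0.108764.
u_2 = 0.108764 × 0.740 + 0.021 = 0.101485.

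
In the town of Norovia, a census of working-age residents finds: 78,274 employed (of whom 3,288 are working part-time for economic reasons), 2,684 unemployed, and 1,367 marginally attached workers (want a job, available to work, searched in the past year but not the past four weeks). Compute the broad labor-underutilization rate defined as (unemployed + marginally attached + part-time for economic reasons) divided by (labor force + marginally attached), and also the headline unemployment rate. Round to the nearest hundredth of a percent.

Labor force = 78,274 + 2,684 = 80,958.
Numerator = 2,684 + 1,367 + 3,288 = 7,339.
Denominator = 80,958 + 1,367 = 82,325.
Broad rate = 7,339 / 82,325 = 8.91%.
Headline unemployment rate = 2,684 / 80,958 = 3.32%.

Broad underutilization rate ≈ 8.91%; headline unemployment rate ≈ 3.32%.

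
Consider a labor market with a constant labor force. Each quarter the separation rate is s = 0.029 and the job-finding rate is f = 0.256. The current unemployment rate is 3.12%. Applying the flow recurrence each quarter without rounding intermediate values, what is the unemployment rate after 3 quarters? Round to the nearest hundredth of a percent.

Unemployment rate after three quarters ≈ 7.60%.

With a fixed labor force, u_{t+1} = u_t + s·(1−u_t) − f·u_t = u_t·(1−s−f) + s.
Here 1−s−f = 0.715 and s = 0.029.
u_1 = 0.031200 × 0.715 + 0.029 = 0.051308.
u_2 = 0.051308 × 0.715 + 0.029 = 0.065685.
u_3 = 0.065685 × 0.715 + 0.029 = 0.075965.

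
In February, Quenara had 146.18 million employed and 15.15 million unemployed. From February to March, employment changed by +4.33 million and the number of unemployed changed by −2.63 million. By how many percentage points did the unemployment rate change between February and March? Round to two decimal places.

The unemployment rate changed by −1.71 percentage points.

February: labor force = 146.18 + 15.15 = 161.33; u = 15.15/161.33 = 9.39%.
March: labor force = 150.51 + 12.52 = 163.03; u = 12.52/163.03 = 7.68%.
Change = 7.68% − 9.39% = −1.71 pp.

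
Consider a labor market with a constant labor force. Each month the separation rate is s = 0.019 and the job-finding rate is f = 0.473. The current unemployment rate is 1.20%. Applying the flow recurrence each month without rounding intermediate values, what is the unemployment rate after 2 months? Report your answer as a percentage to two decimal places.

Unemployment rate after two months ≈ 3.17%.

With a fixed labor force, u_{t+1} = u_t + s·(1−u_t) − f·u_t = u_t·(1−s−f) + s.
Here 1−s−f = 0.508 and s = 0.019.
u_1 = 0.012000 × 0.508 + 0.019 = 0.025096.
u_2 = 0.025096 × 0.508 + 0.019 = 0.031749.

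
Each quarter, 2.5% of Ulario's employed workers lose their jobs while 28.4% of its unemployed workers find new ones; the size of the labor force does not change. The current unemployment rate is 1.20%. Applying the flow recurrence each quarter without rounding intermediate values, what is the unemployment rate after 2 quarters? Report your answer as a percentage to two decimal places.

With a fixed labor force, u_{t+1} = u_t + s·(1−u_t) − f·u_t = u_t·(1−s−f) + s.
Here 1−s−f = 0.691 and s = 0.025.
u_1 = 0.012000 × 0.691 + 0.025 = 0.033292.
u_2 = 0.033292 × 0.691 + 0.025 = 0.048005.

Unemployment rate after two quarters ≈ 4.80%.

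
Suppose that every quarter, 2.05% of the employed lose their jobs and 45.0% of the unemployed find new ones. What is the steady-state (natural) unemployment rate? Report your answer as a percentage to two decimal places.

At steady state the flows balance: s·E = f·U, so U/(E+U) = s/(s+f).
u* = 2.05 / (2.05 + 45.0) = 2.05 / 47.05 = 4.36%.

Steady-state unemployment rate ≈ 4.36%.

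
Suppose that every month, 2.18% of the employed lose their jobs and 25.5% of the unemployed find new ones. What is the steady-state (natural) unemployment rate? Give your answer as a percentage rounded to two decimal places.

At steady state the flows balance: s·E = f·U, so U/(E+U) = s/(s+f).
u* = 2.18 / (2.18 + 25.5) = 2.18 / 27.68 = 7.88%.

Steady-state unemployment rate ≈ 7.88%.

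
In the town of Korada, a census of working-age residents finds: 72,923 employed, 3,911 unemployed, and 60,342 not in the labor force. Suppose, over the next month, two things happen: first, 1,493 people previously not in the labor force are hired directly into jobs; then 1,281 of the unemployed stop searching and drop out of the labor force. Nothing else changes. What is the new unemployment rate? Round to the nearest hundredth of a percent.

New unemployment rate ≈ 3.41%.

Initially, labor force = 72,923 + 3,911 = 76,834, so u = 3,911/76,834 = 5.09%.
After the first change, employed and labor force both rise by 1,493; unemployed unchanged → E = 74,416, U = 3,911, labor force = 78,327.
After the second change, unemployed and labor force both fall by 1,281 → E = 74,416, U = 2,630, labor force = 77,046.
New unemployment rate = 2,630 / 77,046 = 3.41%.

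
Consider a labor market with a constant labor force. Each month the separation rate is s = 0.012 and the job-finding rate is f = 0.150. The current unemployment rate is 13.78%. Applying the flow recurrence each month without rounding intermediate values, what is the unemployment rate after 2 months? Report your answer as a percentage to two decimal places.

With a fixed labor force, u_{t+1} = u_t + s·(1−u_t) − f·u_t = u_t·(1−s−f) + s.
Here 1−s−f = 0.838 and s = 0.012.
u_1 = 0.137800 × 0.838 + 0.012 = 0.127476.
u_2 = 0.127476 × 0.838 + 0.012 = 0.118825.

Unemployment rate after two months ≈ 11.88%.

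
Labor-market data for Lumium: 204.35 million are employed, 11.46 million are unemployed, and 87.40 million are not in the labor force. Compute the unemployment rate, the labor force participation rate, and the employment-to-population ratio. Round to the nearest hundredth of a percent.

Unemployment rate ≈ 5.31%; labor force participation rate ≈ 71.18%; employment-population ratio ≈ 67.40%.

Labor force = employed + unemployed = 204.35 + 11.46 = 215.81 million.
Working-age population = 215.81 + 87.40 = 303.21 million.
Unemployment rate = 11.46 / 215.81 = 5.31%.
Labor force participation rate = 215.81 / 303.21 = 71.18%.
Employment-population ratio = 204.35 / 303.21 = 67.40%.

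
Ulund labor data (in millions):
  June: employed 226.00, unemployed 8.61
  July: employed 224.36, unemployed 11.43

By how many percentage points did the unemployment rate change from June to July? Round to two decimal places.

The unemployment rate changed by +1.18 percentage points.

June: labor force = 226.00 + 8.61 = 234.61; u = 8.61/234.61 = 3.67%.
July: labor force = 224.36 + 11.43 = 235.79; u = 11.43/235.79 = 4.85%.
Change = 4.85% − 3.67% = +1.18 pp.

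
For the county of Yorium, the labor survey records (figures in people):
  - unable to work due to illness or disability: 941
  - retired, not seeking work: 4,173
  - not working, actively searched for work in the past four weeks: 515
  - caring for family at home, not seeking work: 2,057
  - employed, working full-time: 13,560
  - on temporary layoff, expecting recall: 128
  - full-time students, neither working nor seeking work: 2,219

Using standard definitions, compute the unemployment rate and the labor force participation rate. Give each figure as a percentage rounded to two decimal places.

Employed = 13,560.
Unemployed = 515 + 128 = 643 (jobless and actively searching, or on temporary layoff).
Labor force = 13,560 + 643 = 14,203.
Not in labor force = 941 + 4,173 + 2,057 + 2,219 = 9,390 (those not working and not actively searching are outside the labor force).
Civilian working-age population = 14,203 + 9,390 = 23,593.
Unemployment rate = 643 / 14,203 = 4.53%.
Labor force participation rate = 14,203 / 23,593 = 60.20%.

Unemployment rate ≈ 4.53%; labor force participation rate ≈ 60.20%.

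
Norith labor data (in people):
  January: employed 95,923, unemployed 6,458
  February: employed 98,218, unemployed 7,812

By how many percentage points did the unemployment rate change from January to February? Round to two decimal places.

January: labor force = 95,923 + 6,458 = 102,381; u = 6,458/102,381 = 6.31%.
February: labor force = 98,218 + 7,812 = 106,030; u = 7,812/106,030 = 7.37%.
Change = 7.37% − 6.31% = +1.06 pp.

The unemployment rate changed by +1.06 percentage points.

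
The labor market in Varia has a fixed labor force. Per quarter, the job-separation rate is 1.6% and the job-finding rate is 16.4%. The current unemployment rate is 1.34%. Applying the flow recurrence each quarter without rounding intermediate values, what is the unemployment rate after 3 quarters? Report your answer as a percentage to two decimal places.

With a fixed labor force, u_{t+1} = u_t + s·(1−u_t) − f·u_t = u_t·(1−s−f) + s.
Here 1−s−f = 0.820 and s = 0.016.
u_1 = 0.013400 × 0.820 + 0.016 = 0.026988.
u_2 = 0.026988 × 0.820 + 0.016 = 0.038130.
u_3 = 0.038130 × 0.820 + 0.016 = 0.047267.

Unemployment rate after three quarters ≈ 4.73%.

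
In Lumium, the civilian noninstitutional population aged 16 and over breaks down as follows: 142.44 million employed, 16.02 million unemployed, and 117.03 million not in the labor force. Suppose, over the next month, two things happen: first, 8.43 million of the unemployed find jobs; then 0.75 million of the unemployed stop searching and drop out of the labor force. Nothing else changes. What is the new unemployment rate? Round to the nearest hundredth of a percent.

Initially, labor force = 142.44 + 16.02 = 158.46 million, so u = 16.02/158.46 = 10.11%.
After the first change, unemployed falls and employed rises by 8.43; labor force unchanged → E = 150.87, U = 7.59, labor force = 158.46 million.
After the second change, unemployed and labor force both fall by 0.75 → E = 150.87, U = 6.84, labor force = 157.71 million.
New unemployment rate = 6.84 / 157.71 = 4.34%.

New unemployment rate ≈ 4.34%.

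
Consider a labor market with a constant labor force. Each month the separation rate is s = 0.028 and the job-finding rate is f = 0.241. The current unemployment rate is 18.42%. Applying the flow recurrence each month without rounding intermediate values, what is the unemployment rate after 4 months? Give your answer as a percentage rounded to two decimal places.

With a fixed labor force, u_{t+1} = u_t + s·(1−u_t) − f·u_t = u_t·(1−s−f) + s.
Here 1−s−f = 0.731 and s = 0.028.
u_1 = 0.184200 × 0.731 + 0.028 = 0.162650.
u_2 = 0.162650 × 0.731 + 0.028 = 0.146897.
u_3 = 0.146897 × 0.731 + 0.028 = 0.135382.
u_4 = 0.135382 × 0.731 + 0.028 = 0.126964.

Unemployment rate after four months ≈ 12.70%.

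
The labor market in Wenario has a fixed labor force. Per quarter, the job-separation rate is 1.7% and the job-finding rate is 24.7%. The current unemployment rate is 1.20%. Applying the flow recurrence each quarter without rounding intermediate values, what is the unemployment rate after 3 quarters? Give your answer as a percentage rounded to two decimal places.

With a fixed labor force, u_{t+1} = u_t + s·(1−u_t) − f·u_t = u_t·(1−s−f) + s.
Here 1−s−f = 0.736 and s = 0.017.
u_1 = 0.012000 × 0.736 + 0.017 = 0.025832.
u_2 = 0.025832 × 0.736 + 0.017 = 0.036012.
u_3 = 0.036012 × 0.736 + 0.017 = 0.043505.

Unemployment rate after three quarters ≈ 4.35%.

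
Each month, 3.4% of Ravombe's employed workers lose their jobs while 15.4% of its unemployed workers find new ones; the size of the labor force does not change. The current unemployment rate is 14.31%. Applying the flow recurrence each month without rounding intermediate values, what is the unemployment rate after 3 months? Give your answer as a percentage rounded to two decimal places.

With a fixed labor force, u_{t+1} = u_t + s·(1−u_t) − f·u_t = u_t·(1−s−f) + s.
Here 1−s−f = 0.812 and s = 0.034.
u_1 = 0.143100 × 0.812 + 0.034 = 0.150197.
u_2 = 0.150197 × 0.812 + 0.034 = 0.155960.
u_3 = 0.155960 × 0.812 + 0.034 = 0.160640.

Unemployment rate after three months ≈ 16.06%.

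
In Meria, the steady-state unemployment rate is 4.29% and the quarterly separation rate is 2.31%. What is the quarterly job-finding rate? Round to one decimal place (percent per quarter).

Job-finding rate ≈ 51.5% per quarter.

From u* = s/(s+f): f = s·(1−u)/u.
f = 2.31 × (1 − 0.0429) / 0.0429 = 2.2109 / 0.0429 ≈ 51.5% per quarter.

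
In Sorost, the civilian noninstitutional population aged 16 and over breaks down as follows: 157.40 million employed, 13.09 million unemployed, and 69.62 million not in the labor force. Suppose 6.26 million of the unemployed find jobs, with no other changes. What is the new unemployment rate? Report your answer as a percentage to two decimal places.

New unemployment rate ≈ 4.01%.

Initially, labor force = 157.40 + 13.09 = 170.49 million, so u = 13.09/170.49 = 7.68%.
After the change, unemployed falls and employed rises by 6.26; labor force unchanged → E = 163.66, U = 6.83, labor force = 170.49 million.
New unemployment rate = 6.83 / 170.49 = 4.01%.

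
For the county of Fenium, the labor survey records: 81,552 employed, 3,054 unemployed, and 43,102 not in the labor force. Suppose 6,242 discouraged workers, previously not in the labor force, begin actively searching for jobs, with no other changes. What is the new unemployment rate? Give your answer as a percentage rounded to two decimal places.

Initially, labor force = 81,552 + 3,054 = 84,606, so u = 3,054/84,606 = 3.61%.
After the change, unemployed and labor force both rise by 6,242 → E = 81,552, U = 9,296, labor force = 90,848.
New unemployment rate = 9,296 / 90,848 = 10.23%.

New unemployment rate ≈ 10.23%.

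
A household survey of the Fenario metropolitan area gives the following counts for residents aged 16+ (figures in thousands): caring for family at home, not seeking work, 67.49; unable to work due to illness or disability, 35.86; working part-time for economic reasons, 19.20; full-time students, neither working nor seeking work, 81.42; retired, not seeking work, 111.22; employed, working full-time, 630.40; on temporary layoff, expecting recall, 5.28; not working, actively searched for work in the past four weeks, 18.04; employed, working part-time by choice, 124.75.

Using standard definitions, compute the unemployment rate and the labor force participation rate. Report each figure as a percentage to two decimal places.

Employed = 19.20 + 630.40 + 124.75 = 774.35 thousand (anyone who worked, including part-time for economic reasons, counts as employed).
Unemployed = 5.28 + 18.04 = 23.32 thousand (jobless and actively searching, or on temporary layoff).
Labor force = 774.35 + 23.32 = 797.67 thousand.
Not in labor force = 67.49 + 35.86 + 81.42 + 111.22 = 295.99 thousand (those not working and not actively searching are outside the labor force).
Civilian working-age population = 797.67 + 295.99 = 1,093.66 thousand.
Unemployment rate = 23.32 / 797.67 = 2.92%.
Labor force participation rate = 797.67 / 1,093.66 = 72.94%.

Unemployment rate ≈ 2.92%; labor force participation rate ≈ 72.94%.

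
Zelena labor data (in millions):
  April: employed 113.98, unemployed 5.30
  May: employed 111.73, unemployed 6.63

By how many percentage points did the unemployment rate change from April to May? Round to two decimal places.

The unemployment rate changed by +1.16 percentage points.

April: labor force = 113.98 + 5.30 = 119.28; u = 5.30/119.28 = 4.44%.
May: labor force = 111.73 + 6.63 = 118.36; u = 6.63/118.36 = 5.60%.
Change = 5.60% − 4.44% = +1.16 pp.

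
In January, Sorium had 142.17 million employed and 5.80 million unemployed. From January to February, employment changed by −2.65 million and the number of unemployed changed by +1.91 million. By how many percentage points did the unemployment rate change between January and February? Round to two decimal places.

The unemployment rate changed by +1.32 percentage points.

January: labor force = 142.17 + 5.80 = 147.97; u = 5.80/147.97 = 3.92%.
February: labor force = 139.52 + 7.71 = 147.23; u = 7.71/147.23 = 5.24%.
Change = 5.24% − 3.92% = +1.32 pp.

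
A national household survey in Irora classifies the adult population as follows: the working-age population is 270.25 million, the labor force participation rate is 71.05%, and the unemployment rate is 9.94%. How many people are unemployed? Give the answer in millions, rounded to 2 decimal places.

About 19.09 million are unemployed.

Labor force = 0.7105 × 270.25 = 192.01 million.
Unemployed = 0.0994 × 192.01 ≈ 19.09 million.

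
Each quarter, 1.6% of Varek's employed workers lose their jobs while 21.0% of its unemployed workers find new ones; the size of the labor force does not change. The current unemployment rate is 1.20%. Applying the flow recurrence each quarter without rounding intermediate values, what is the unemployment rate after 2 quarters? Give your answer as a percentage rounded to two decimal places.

With a fixed labor force, u_{t+1} = u_t + s·(1−u_t) − f·u_t = u_t·(1−s−f) + s.
Here 1−s−f = 0.774 and s = 0.016.
u_1 = 0.012000 × 0.774 + 0.016 = 0.025288.
u_2 = 0.025288 × 0.774 + 0.016 = 0.035573.

Unemployment rate after two quarters ≈ 3.56%.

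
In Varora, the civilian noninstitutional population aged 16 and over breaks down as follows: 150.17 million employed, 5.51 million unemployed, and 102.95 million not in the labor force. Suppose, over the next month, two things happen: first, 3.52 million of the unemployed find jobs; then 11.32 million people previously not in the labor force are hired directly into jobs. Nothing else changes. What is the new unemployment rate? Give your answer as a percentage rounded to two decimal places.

Initially, labor force = 150.17 + 5.51 = 155.68 million, so u = 5.51/155.68 = 3.54%.
After the first change, unemployed falls and employed rises by 3.52; labor force unchanged → E = 153.69, U = 1.99, labor force = 155.68 million.
After the second change, employed and labor force both rise by 11.32; unemployed unchanged → E = 165.01, U = 1.99, labor force = 167.00 million.
New unemployment rate = 1.99 / 167.00 = 1.19%.

New unemployment rate ≈ 1.19%.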